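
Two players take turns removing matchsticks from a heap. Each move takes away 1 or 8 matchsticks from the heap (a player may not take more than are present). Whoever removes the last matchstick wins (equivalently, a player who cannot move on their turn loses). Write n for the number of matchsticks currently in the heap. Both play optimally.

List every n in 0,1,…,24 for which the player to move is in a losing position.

Positions with no move are L. A position that does have a move is losing for the player to move precisely when every available move leads to a winning position for the opponent. Fill in the labels:
n=0: no move → L
n=1: →0(L), so W
n=2: →1(W) only, which is W, so L
n=3: →2(L), so W
n=4: →3(W) only, which is W, so L
n=5: →4(L), so W
n=6: →5(W) only, which is W, so L
n=7: →6(L), so W
n=8: →0(L), so W
n=9: →8(W), 1(W) — all W, so L
n=10: →9(L), so W
n=11: →10(W), 3(W) — all W, so L
n=12: →11(L), so W
n=13: →12(W), 5(W) — all W, so L
n=14: →13(L), so W
n=15: →14(W), 7(W) — all W, so L
n=16: →15(L), so W
n=17: →9(L), so W
n=18: →17(W), 10(W) — all W, so L
n=19: →18(L), so W
n=20: →19(W), 12(W) — all W, so L
n=21: →20(L), so W
n=22: →21(W), 14(W) — all W, so L
n=23: →22(L), so W
n=24: →23(W), 16(W) — all W, so L
The losing starting values of n are exactly the entries labelled L in this table (12 of them).

0, 2, 4, 6, 9, 11, 13, 15, 18, 20, 22, 24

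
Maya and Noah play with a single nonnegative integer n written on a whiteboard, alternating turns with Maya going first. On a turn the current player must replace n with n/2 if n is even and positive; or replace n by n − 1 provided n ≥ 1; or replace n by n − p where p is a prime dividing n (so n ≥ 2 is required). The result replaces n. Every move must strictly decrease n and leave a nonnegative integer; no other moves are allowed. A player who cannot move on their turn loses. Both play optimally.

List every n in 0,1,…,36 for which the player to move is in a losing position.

0, 4, 9, 14, 20, 24, 30, 34

Compute win/loss labels from the base case upward. A position with no move is L. Any other position is W if it can reach an L in one move, else L.
n=0: no move → L
n=1: can move to 0, which is L ⇒ W
n=2: can move to 0, which is L ⇒ W
n=3: can move to 0, which is L ⇒ W
n=4: moves to 2(W), 3(W); every one is W ⇒ L
n=5: can move to 0, which is L ⇒ W
n=6: can move to 4, which is L ⇒ W
n=7: can move to 0, which is L ⇒ W
n=8: can move to 4, which is L ⇒ W
n=9: moves to 6(W), 8(W); every one is W ⇒ L
n=10: can move to 9, which is L ⇒ W
n=11: can move to 0, which is L ⇒ W
n=12: can move to 9, which is L ⇒ W
n=13: can move to 0, which is L ⇒ W
n=14: moves to 7(W), 12(W), 13(W); every one is W ⇒ L
n=15: can move to 14, which is L ⇒ W
n=16: can move to 14, which is L ⇒ W
n=17: can move to 0, which is L ⇒ W
n=18: can move to 9, which is L ⇒ W
n=19: can move to 0, which is L ⇒ W
n=20: moves to 10(W), 15(W), 18(W), 19(W); every one is W ⇒ L
n=21: can move to 14, which is L ⇒ W
n=22: can move to 20, which is L ⇒ W
n=23: can move to 0, which is L ⇒ W
n=24: moves to 12(W), 21(W), 22(W), 23(W); every one is W ⇒ L
n=25: can move to 20, which is L ⇒ W
n=26: can move to 24, which is L ⇒ W
n=27: can move to 24, which is L ⇒ W
n=28: can move to 14, which is L ⇒ W
n=29: can move to 0, which is L ⇒ W
n=30: moves to 15(W), 25(W), 27(W), 28(W), 29(W); every one is W ⇒ L
n=31: can move to 0, which is L ⇒ W
n=32: can move to 30, which is L ⇒ W
n=33: can move to 30, which is L ⇒ W
n=34: moves to 17(W), 32(W), 33(W); every one is W ⇒ L
n=35: can move to 30, which is L ⇒ W
n=36: can move to 34, which is L ⇒ W
The losing starting values of n are exactly the entries labelled L in this table (8 of them).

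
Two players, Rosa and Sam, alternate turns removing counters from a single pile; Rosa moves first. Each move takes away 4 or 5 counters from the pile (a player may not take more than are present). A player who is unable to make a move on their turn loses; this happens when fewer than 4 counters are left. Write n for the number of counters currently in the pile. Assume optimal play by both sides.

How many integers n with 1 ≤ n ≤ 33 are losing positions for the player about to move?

15

Classify positions by backward induction: terminal positions (no move available) are L. From any other position, the mover wins iff some move reaches an L.
n=0: no move → L
n=1: no move → L
n=2: no move → L
n=3: no move → L
n=4: W (go to 0, an L position)
n=5: W (go to 1, an L position)
n=6: W (go to 2, an L position)
n=7: W (go to 3, an L position)
n=8: W (go to 3, an L position)
n=9: L (options 5(W), 4(W) are all W)
n=10: L (options 6(W), 5(W) are all W)
n=11: L (options 7(W), 6(W) are all W)
n=12: L (options 8(W), 7(W) are all W)
n=13: W (go to 9, an L position)
n=14: W (go to 10, an L position)
n=15: W (go to 11, an L position)
n=16: W (go to 12, an L position)
n=17: W (go to 12, an L position)
n=18: L (options 14(W), 13(W) are all W)
n=19: L (options 15(W), 14(W) are all W)
n=20: L (options 16(W), 15(W) are all W)
n=21: L (options 17(W), 16(W) are all W)
n=22: W (go to 18, an L position)
n=23: W (go to 19, an L position)
n=24: W (go to 20, an L position)
n=25: W (go to 21, an L position)
n=26: W (go to 21, an L position)
n=27: L (options 23(W), 22(W) are all W)
n=28: L (options 24(W), 23(W) are all W)
n=29: L (options 25(W), 24(W) are all W)
n=30: L (options 26(W), 25(W) are all W)
n=31: W (go to 27, an L position)
n=32: W (go to 28, an L position)
n=33: W (go to 29, an L position)
L entries with 1 ≤ n ≤ 33 (n=0 is outside the asked range and is not counted): n = 1, 2, 3, 9, 10, 11, 12, 18, 19, 20, 21, 27, 28, 29, 30; that makes 15.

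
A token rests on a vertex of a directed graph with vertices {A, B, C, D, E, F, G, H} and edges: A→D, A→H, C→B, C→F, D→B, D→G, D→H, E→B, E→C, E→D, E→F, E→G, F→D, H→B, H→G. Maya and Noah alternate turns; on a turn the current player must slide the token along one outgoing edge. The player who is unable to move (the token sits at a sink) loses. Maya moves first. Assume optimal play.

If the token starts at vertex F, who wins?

Label each position W (a win for the player to move) or L (a loss). A position with no legal move is L; any other position is W exactly when some move reaches an L, and L when every move reaches a W.
Every edge goes from a vertex to one that appears earlier in the order B, G, H, D, A, F, C, E, so processing vertices in that order labels each vertex after all of its successors.
B: no outgoing edge → L
G: no outgoing edge → L
H: can move to G, which is L ⇒ W
D: can move to G, which is L ⇒ W
A: moves to D(W), H(W); every one is W ⇒ L
F: the only move is to D(W), a W ⇒ L
C: can move to F, which is L ⇒ W
E: can move to F, which is L ⇒ W
Every move from F reaches a W position, so the mover loses.

Noah wins.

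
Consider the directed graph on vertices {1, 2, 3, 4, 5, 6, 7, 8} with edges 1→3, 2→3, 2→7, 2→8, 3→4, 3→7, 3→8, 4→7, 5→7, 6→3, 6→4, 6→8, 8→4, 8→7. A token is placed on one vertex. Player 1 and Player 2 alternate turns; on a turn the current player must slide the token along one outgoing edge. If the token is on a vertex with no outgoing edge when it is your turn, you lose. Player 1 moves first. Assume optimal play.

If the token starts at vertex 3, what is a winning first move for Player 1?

Use the standard recursion: the mover loses at a terminal position; elsewhere, the mover wins exactly when some move hands the opponent an L position.
Every edge goes from a vertex to one that appears earlier in the order 7, 4, 8, 3, 2, 6, 5, 1, so processing vertices in that order labels each vertex after all of its successors.
7: no outgoing edge → L
4: W (go to 7, an L position)
8: W (go to 7, an L position)
3: W (go to 7, an L position)
2: W (go to 7, an L position)
6: L (options 3(W), 8(W), 4(W) are all W)
5: W (go to 7, an L position)
1: L (sole option 3(W) is W)
From 3, the L positions reachable in one move are: 7.

Move to 7.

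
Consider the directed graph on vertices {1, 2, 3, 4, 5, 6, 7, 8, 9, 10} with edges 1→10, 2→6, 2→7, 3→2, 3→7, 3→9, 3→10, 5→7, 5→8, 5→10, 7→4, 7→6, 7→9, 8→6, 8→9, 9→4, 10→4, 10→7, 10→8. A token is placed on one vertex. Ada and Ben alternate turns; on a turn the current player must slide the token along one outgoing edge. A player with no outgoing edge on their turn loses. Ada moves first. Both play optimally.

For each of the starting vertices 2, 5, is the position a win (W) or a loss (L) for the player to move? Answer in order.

Compute win/loss labels from the base case upward. A position with no move is L. Any other position is W if it can reach an L in one move, else L.
Every edge goes from a vertex to one that appears earlier in the order 4, 6, 9, 7, 8, 2, 10, 5, 1, 3, so processing vertices in that order labels each vertex after all of its successors.
4: no outgoing edge → L
6: no outgoing edge → L
9: reaches L-position 4 → W
7: reaches L-position 6 → W
8: reaches L-position 6 → W
2: reaches L-position 6 → W
10: reaches L-position 4 → W
5: only reaches 10(W), 8(W), 7(W), all W → L
1: only reaches 10(W), which is W → L
3: only reaches 10(W), 2(W), 7(W), 9(W), all W → L

2: W, 5: L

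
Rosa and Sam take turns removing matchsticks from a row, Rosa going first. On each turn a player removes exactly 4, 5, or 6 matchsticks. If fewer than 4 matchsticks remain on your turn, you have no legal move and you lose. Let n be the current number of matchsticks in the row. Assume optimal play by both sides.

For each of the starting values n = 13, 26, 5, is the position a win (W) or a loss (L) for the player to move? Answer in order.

13: L, 26: W, 5: W

Compute win/loss labels from the base case upward. A position with no move is L. Any other position is W if it can reach an L in one move, else L.
n=0: no move → L
n=1: no move → L
n=2: no move → L
n=3: no move → L
n=4: reaches L-position 0 → W
n=5: reaches L-position 1 → W
n=6: reaches L-position 2 → W
n=7: reaches L-position 3 → W
n=8: reaches L-position 3 → W
n=9: reaches L-position 3 → W
n=10: only reaches 6(W), 5(W), 4(W), all W → L
n=11: only reaches 7(W), 6(W), 5(W), all W → L
n=12: only reaches 8(W), 7(W), 6(W), all W → L
n=13: only reaches 9(W), 8(W), 7(W), all W → L
n=14: reaches L-position 10 → W
n=15: reaches L-position 11 → W
n=16: reaches L-position 12 → W
n=17: reaches L-position 13 → W
n=18: reaches L-position 13 → W
n=19: reaches L-position 13 → W
n=20: only reaches 16(W), 15(W), 14(W), all W → L
n=21: only reaches 17(W), 16(W), 15(W), all W → L
n=22: only reaches 18(W), 17(W), 16(W), all W → L
n=23: only reaches 19(W), 18(W), 17(W), all W → L
n=24: reaches L-position 20 → W
n=25: reaches L-position 21 → W
n=26: reaches L-position 22 → W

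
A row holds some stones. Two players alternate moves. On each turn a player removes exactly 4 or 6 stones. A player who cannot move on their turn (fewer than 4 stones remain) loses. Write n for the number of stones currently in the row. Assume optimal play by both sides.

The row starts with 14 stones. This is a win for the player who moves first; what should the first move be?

Build the W/L table. Terminal = L. A non-terminal position is W if it has a move to some L; otherwise it is L.
n=0: no move → L
n=1: no move → L
n=2: no move → L
n=3: no move → L
n=4: reaches L-position 0 → W
n=5: reaches L-position 1 → W
n=6: reaches L-position 2 → W
n=7: reaches L-position 3 → W
n=8: reaches L-position 2 → W
n=9: reaches L-position 3 → W
n=10: only reaches 6(W), 4(W), all W → L
n=11: only reaches 7(W), 5(W), all W → L
n=12: only reaches 8(W), 6(W), all W → L
n=13: only reaches 9(W), 7(W), all W → L
n=14: reaches L-position 10 → W
From 14, the L positions reachable in one move are: 10.

Remove 4, leaving 10.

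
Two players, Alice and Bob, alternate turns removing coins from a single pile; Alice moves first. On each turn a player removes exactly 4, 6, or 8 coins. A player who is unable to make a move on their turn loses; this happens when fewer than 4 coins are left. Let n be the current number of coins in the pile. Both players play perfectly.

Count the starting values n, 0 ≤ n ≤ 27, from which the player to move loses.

Use the standard recursion: the mover loses at a terminal position; elsewhere, the mover wins exactly when some move hands the opponent an L position.
n=0: no move → L
n=1: no move → L
n=2: no move → L
n=3: no move → L
n=4: →0(L), so W
n=5: →1(L), so W
n=6: →2(L), so W
n=7: →3(L), so W
n=8: →2(L), so W
n=9: →3(L), so W
n=10: →2(L), so W
n=11: →3(L), so W
n=12: →8(W), 6(W), 4(W) — all W, so L
n=13: →9(W), 7(W), 5(W) — all W, so L
n=14: →10(W), 8(W), 6(W) — all W, so L
n=15: →11(W), 9(W), 7(W) — all W, so L
n=16: →12(L), so W
n=17: →13(L), so W
n=18: →14(L), so W
n=19: →15(L), so W
n=20: →14(L), so W
n=21: →15(L), so W
n=22: →14(L), so W
n=23: →15(L), so W
n=24: →20(W), 18(W), 16(W) — all W, so L
n=25: →21(W), 19(W), 17(W) — all W, so L
n=26: →22(W), 20(W), 18(W) — all W, so L
n=27: →23(W), 21(W), 19(W) — all W, so L
L entries with 0 ≤ n ≤ 27: n = 0, 1, 2, 3, 12, 13, 14, 15, 24, 25, 26, 27; that makes 12.

12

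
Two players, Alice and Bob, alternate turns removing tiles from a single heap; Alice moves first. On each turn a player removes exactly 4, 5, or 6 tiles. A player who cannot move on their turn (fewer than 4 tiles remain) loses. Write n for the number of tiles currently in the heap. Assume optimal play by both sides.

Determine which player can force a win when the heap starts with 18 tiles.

Alice wins.

Use the standard recursion: the mover loses at a terminal position; elsewhere, the mover wins exactly when some move hands the opponent an L position.
n=0: no move → L
n=1: no move → L
n=2: no move → L
n=3: no move → L
n=4: W (go to 0, an L position)
n=5: W (go to 1, an L position)
n=6: W (go to 2, an L position)
n=7: W (go to 3, an L position)
n=8: W (go to 3, an L position)
n=9: W (go to 3, an L position)
n=10: L (options 6(W), 5(W), 4(W) are all W)
n=11: L (options 7(W), 6(W), 5(W) are all W)
n=12: L (options 8(W), 7(W), 6(W) are all W)
n=13: L (options 9(W), 8(W), 7(W) are all W)
n=14: W (go to 10, an L position)
n=15: W (go to 11, an L position)
n=16: W (go to 12, an L position)
n=17: W (go to 13, an L position)
n=18: W (go to 13, an L position)
From 18 Alice can remove 5, leaving 13, reaching an L position.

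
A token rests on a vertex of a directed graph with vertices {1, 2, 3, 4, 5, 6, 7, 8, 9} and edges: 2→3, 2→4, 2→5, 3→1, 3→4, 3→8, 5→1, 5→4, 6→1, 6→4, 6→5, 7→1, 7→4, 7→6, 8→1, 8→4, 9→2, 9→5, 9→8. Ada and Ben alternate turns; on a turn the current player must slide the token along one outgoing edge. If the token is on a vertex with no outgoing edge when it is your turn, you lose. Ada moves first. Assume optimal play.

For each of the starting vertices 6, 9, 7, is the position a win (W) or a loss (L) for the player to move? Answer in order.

6: W, 9: L, 7: W

Build the W/L table. Terminal = L. A non-terminal position is W if it has a move to some L; otherwise it is L.
Every edge goes from a vertex to one that appears earlier in the order 4, 1, 5, 6, 8, 3, 2, 7, 9, so processing vertices in that order labels each vertex after all of its successors.
4: no outgoing edge → L
1: no outgoing edge → L
5: →1(L), so W
6: →1(L), so W
8: →1(L), so W
3: →1(L), so W
2: →4(L), so W
7: →1(L), so W
9: →2(W), 8(W), 5(W) — all W, so L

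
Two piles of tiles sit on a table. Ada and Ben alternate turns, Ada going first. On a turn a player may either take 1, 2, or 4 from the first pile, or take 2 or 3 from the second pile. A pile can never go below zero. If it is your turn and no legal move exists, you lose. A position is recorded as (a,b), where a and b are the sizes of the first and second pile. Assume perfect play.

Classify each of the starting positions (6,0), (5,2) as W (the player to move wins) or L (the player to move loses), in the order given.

Work bottom-up. With no move the player to move loses. Otherwise the position is W if at least one move leads to an L position for the opponent, and L if every move leads to a W.
No move ever increases a pile, so every position that can arise here has a ≤ 6 and b ≤ 2; it is enough to label the cells with 0 ≤ a ≤ 6 and 0 ≤ b ≤ 2.
Every move lowers a or b (never raises either), so fill the grid row by row in increasing a, and left to right within a row: each cell's successors are then already labelled.
      b=0  b=1  b=2
a=0:    L    L    W
a=1:    W    W    L
a=2:    W    W    W
a=3:    L    L    W
a=4:    W    W    L
a=5:    W    W    W
a=6:    L    L    W
Cells with no legal move (terminal, hence L): (0,0), (0,1).
The remaining L cells, each justified by listing all of its moves:
(1,2): only reaches (0,2)(W), (1,0)(W), all W → L
(3,0): only reaches (2,0)(W), (1,0)(W), all W → L
(3,1): only reaches (2,1)(W), (1,1)(W), all W → L
(4,2): only reaches (3,2)(W), (2,2)(W), (0,2)(W), (4,0)(W), all W → L
(6,0): only reaches (5,0)(W), (4,0)(W), (2,0)(W), all W → L
(6,1): only reaches (5,1)(W), (4,1)(W), (2,1)(W), all W → L
Every other cell has at least one move into one of the L cells above, so it is W.
(6,0): one of the L cells justified above, so L
(5,2): the move to (4,2) reaches an L cell, so W

(6,0): L, (5,2): W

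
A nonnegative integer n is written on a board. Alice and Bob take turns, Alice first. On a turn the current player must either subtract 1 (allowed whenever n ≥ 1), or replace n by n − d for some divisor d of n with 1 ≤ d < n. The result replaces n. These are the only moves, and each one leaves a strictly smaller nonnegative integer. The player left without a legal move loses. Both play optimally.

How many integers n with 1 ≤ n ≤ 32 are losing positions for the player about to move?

15

Compute win/loss labels from the base case upward. A position with no move is L. Any other position is W if it can reach an L in one move, else L.
n=0: no move → L
n=1: reaches L-position 0 → W
n=2: only reaches 1(W), which is W → L
n=3: reaches L-position 2 → W
n=4: reaches L-position 2 → W
n=5: only reaches 4(W), which is W → L
n=6: reaches L-position 5 → W
n=7: only reaches 6(W), which is W → L
n=8: reaches L-position 7 → W
n=9: only reaches 6(W), 8(W), all W → L
n=10: reaches L-position 5 → W
n=11: only reaches 10(W), which is W → L
n=12: reaches L-position 9 → W
n=13: only reaches 12(W), which is W → L
n=14: reaches L-position 7 → W
n=15: only reaches 10(W), 12(W), 14(W), all W → L
n=16: reaches L-position 15 → W
n=17: only reaches 16(W), which is W → L
n=18: reaches L-position 9 → W
n=19: only reaches 18(W), which is W → L
n=20: reaches L-position 15 → W
n=21: only reaches 14(W), 18(W), 20(W), all W → L
n=22: reaches L-position 11 → W
n=23: only reaches 22(W), which is W → L
n=24: reaches L-position 21 → W
n=25: only reaches 20(W), 24(W), all W → L
n=26: reaches L-position 13 → W
n=27: only reaches 18(W), 24(W), 26(W), all W → L
n=28: reaches L-position 21 → W
n=29: only reaches 28(W), which is W → L
n=30: reaches L-position 15 → W
n=31: only reaches 30(W), which is W → L
n=32: reaches L-position 31 → W
L entries with 1 ≤ n ≤ 32 (n=0 is outside the asked range and is not counted): n = 2, 5, 7, 9, 11, 13, 15, 17, 19, 21, 23, 25, 27, 29, 31; that makes 15.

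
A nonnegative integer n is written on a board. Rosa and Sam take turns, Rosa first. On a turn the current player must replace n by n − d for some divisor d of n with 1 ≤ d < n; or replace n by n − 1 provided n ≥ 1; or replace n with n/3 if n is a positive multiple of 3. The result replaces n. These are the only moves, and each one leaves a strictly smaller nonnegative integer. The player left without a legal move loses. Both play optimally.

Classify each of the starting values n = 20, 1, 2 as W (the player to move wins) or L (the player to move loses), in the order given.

20: W, 1: W, 2: L

Work bottom-up. With no move the player to move loses. Otherwise the position is W if at least one move leads to an L position for the opponent, and L if every move leads to a W.
n=0: no move → L
n=1: can move to 0, which is L ⇒ W
n=2: the only move is to 1(W), a W ⇒ L
n=3: can move to 2, which is L ⇒ W
n=4: can move to 2, which is L ⇒ W
n=5: the only move is to 4(W), a W ⇒ L
n=6: can move to 2, which is L ⇒ W
n=7: the only move is to 6(W), a W ⇒ L
n=8: can move to 7, which is L ⇒ W
n=9: moves to 3(W), 6(W), 8(W); every one is W ⇒ L
n=10: can move to 5, which is L ⇒ W
n=11: the only move is to 10(W), a W ⇒ L
n=12: can move to 9, which is L ⇒ W
n=13: the only move is to 12(W), a W ⇒ L
n=14: can move to 7, which is L ⇒ W
n=15: can move to 5, which is L ⇒ W
n=16: moves to 8(W), 12(W), 14(W), 15(W); every one is W ⇒ L
n=17: can move to 16, which is L ⇒ W
n=18: can move to 9, which is L ⇒ W
n=19: the only move is to 18(W), a W ⇒ L
n=20: can move to 16, which is L ⇒ W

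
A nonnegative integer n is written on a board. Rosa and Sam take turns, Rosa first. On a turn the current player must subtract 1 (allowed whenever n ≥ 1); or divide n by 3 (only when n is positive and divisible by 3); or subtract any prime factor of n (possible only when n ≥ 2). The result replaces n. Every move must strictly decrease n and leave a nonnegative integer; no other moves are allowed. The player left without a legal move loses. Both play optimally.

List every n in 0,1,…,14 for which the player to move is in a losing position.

0, 4, 8, 14

Work bottom-up. With no move the player to move loses. Otherwise the position is W if at least one move leads to an L position for the opponent, and L if every move leads to a W.
n=0: no move → L
n=1: can move to 0, which is L ⇒ W
n=2: can move to 0, which is L ⇒ W
n=3: can move to 0, which is L ⇒ W
n=4: moves to 2(W), 3(W); every one is W ⇒ L
n=5: can move to 0, which is L ⇒ W
n=6: can move to 4, which is L ⇒ W
n=7: can move to 0, which is L ⇒ W
n=8: moves to 6(W), 7(W); every one is W ⇒ L
n=9: can move to 8, which is L ⇒ W
n=10: can move to 8, which is L ⇒ W
n=11: can move to 0, which is L ⇒ W
n=12: can move to 4, which is L ⇒ W
n=13: can move to 0, which is L ⇒ W
n=14: moves to 7(W), 12(W), 13(W); every one is W ⇒ L
Reading off the rows marked L gives the requested list; there are 4 such values of n.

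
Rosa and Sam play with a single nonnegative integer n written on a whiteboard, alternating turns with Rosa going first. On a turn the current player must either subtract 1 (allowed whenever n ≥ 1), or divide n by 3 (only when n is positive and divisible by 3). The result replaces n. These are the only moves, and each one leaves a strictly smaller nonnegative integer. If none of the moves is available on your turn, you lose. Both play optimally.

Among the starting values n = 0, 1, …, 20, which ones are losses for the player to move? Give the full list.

Positions with no move are L. A position that does have a move is losing for the player to move precisely when every available move leads to a winning position for the opponent. Fill in the labels:
n=0: no move → L
n=1: W (go to 0, an L position)
n=2: L (sole option 1(W) is W)
n=3: W (go to 2, an L position)
n=4: L (sole option 3(W) is W)
n=5: W (go to 4, an L position)
n=6: W (go to 2, an L position)
n=7: L (sole option 6(W) is W)
n=8: W (go to 7, an L position)
n=9: L (options 3(W), 8(W) are all W)
n=10: W (go to 9, an L position)
n=11: L (sole option 10(W) is W)
n=12: W (go to 4, an L position)
n=13: L (sole option 12(W) is W)
n=14: W (go to 13, an L position)
n=15: L (options 5(W), 14(W) are all W)
n=16: W (go to 15, an L position)
n=17: L (sole option 16(W) is W)
n=18: W (go to 17, an L position)
n=19: L (sole option 18(W) is W)
n=20: W (go to 19, an L position)
Reading off the rows marked L gives the requested list; there are 10 such values of n.

0, 2, 4, 7, 9, 11, 13, 15, 17, 19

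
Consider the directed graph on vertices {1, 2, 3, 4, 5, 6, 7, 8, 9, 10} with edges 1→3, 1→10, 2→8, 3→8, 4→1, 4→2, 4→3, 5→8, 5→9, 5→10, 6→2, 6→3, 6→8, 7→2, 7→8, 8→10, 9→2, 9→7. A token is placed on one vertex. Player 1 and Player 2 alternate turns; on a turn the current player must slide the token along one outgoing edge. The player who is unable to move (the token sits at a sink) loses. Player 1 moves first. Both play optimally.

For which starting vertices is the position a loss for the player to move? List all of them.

2, 3, 10

Compute win/loss labels from the base case upward. A position with no move is L. Any other position is W if it can reach an L in one move, else L.
Every edge goes from a vertex to one that appears earlier in the order 10, 8, 2, 3, 7, 1, 9, 4, 5, 6, so processing vertices in that order labels each vertex after all of its successors.
10: no outgoing edge → L
8: can move to 10, which is L ⇒ W
2: the only move is to 8(W), a W ⇒ L
3: the only move is to 8(W), a W ⇒ L
7: can move to 2, which is L ⇒ W
1: can move to 3, which is L ⇒ W
9: can move to 2, which is L ⇒ W
4: can move to 3, which is L ⇒ W
5: can move to 10, which is L ⇒ W
6: can move to 3, which is L ⇒ W
Reading off the rows marked L gives the requested list; there are 3 such vertices.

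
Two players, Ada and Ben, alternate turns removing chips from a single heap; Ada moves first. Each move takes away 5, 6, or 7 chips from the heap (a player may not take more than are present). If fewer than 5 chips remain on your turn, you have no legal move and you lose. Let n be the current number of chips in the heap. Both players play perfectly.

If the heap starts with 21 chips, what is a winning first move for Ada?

Remove 5, leaving 16.

Build the W/L table. Terminal = L. A non-terminal position is W if it has a move to some L; otherwise it is L.
n=0: no move → L
n=1: no move → L
n=2: no move → L
n=3: no move → L
n=4: no move → L
n=5: can move to 0, which is L ⇒ W
n=6: can move to 1, which is L ⇒ W
n=7: can move to 2, which is L ⇒ W
n=8: can move to 3, which is L ⇒ W
n=9: can move to 4, which is L ⇒ W
n=10: can move to 4, which is L ⇒ W
n=11: can move to 4, which is L ⇒ W
n=12: moves to 7(W), 6(W), 5(W); every one is W ⇒ L
n=13: moves to 8(W), 7(W), 6(W); every one is W ⇒ L
n=14: moves to 9(W), 8(W), 7(W); every one is W ⇒ L
n=15: moves to 10(W), 9(W), 8(W); every one is W ⇒ L
n=16: moves to 11(W), 10(W), 9(W); every one is W ⇒ L
n=17: can move to 12, which is L ⇒ W
n=18: can move to 13, which is L ⇒ W
n=19: can move to 14, which is L ⇒ W
n=20: can move to 15, which is L ⇒ W
n=21: can move to 16, which is L ⇒ W
From 21, the L positions reachable in one move are: 16, 15, 14. Any move reaching one of these is winning.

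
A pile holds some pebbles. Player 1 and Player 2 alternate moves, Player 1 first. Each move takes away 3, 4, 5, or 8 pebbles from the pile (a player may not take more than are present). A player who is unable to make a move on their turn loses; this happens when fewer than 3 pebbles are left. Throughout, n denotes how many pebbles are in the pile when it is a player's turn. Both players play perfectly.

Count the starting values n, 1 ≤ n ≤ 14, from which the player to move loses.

Build the W/L table. Terminal = L. A non-terminal position is W if it has a move to some L; otherwise it is L.
n=0: no move → L
n=1: no move → L
n=2: no move → L
n=3: →0(L), so W
n=4: →1(L), so W
n=5: →2(L), so W
n=6: →2(L), so W
n=7: →2(L), so W
n=8: →0(L), so W
n=9: →1(L), so W
n=10: →2(L), so W
n=11: →8(W), 7(W), 6(W), 3(W) — all W, so L
n=12: →9(W), 8(W), 7(W), 4(W) — all W, so L
n=13: →10(W), 9(W), 8(W), 5(W) — all W, so L
n=14: →11(L), so W
L entries with 1 ≤ n ≤ 14 (n=0 is outside the asked range and is not counted): n = 1, 2, 11, 12, 13; that makes 5.

5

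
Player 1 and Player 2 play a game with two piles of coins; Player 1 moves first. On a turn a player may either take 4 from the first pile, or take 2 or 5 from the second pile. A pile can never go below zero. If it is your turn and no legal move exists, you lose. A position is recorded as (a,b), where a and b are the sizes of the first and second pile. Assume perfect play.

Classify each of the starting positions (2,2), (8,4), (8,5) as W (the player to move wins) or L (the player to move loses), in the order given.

Work bottom-up. With no move the player to move loses. Otherwise the position is W if at least one move leads to an L position for the opponent, and L if every move leads to a W.
No move ever increases a pile, so every position that can arise here has a ≤ 8 and b ≤ 5; it is enough to label the cells with 0 ≤ a ≤ 8 and 0 ≤ b ≤ 5.
Every move lowers a or b (never raises either), so fill the grid row by row in increasing a, and left to right within a row: each cell's successors are then already labelled.
      b=0  b=1  b=2  b=3  b=4  b=5
a=0:    L    L    W    W    L    W
a=1:    L    L    W    W    L    W
a=2:    L    L    W    W    L    W
a=3:    L    L    W    W    L    W
a=4:    W    W    L    L    W    W
a=5:    W    W    L    L    W    W
a=6:    W    W    L    L    W    W
a=7:    W    W    L    L    W    W
a=8:    L    L    W    W    L    W
Cells with no legal move (terminal, hence L): (0,0), (0,1), (1,0), (1,1), (2,0), (2,1), (3,0), (3,1).
The remaining L cells, each justified by listing all of its moves:
(0,4): L (sole option (0,2)(W) is W)
(1,4): L (sole option (1,2)(W) is W)
(2,4): L (sole option (2,2)(W) is W)
(3,4): L (sole option (3,2)(W) is W)
(4,2): L (options (0,2)(W), (4,0)(W) are all W)
(4,3): L (options (0,3)(W), (4,1)(W) are all W)
(5,2): L (options (1,2)(W), (5,0)(W) are all W)
(5,3): L (options (1,3)(W), (5,1)(W) are all W)
(6,2): L (options (2,2)(W), (6,0)(W) are all W)
(6,3): L (options (2,3)(W), (6,1)(W) are all W)
(7,2): L (options (3,2)(W), (7,0)(W) are all W)
(7,3): L (options (3,3)(W), (7,1)(W) are all W)
(8,0): L (sole option (4,0)(W) is W)
(8,1): L (sole option (4,1)(W) is W)
(8,4): L (options (4,4)(W), (8,2)(W) are all W)
Every other cell has at least one move into one of the L cells above, so it is W.
(2,2): the move to (2,0) reaches an L cell, so W
(8,4): one of the L cells justified above, so L
(8,5): the move to (8,0) reaches an L cell, so W

(2,2): W, (8,4): L, (8,5): W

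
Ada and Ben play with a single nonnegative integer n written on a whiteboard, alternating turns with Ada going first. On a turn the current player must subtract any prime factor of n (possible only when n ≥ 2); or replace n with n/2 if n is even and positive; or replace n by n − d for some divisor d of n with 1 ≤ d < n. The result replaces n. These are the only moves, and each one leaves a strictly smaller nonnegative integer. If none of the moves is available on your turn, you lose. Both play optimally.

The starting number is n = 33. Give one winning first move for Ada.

Move to 32.

Compute win/loss labels from the base case upward. A position with no move is L. Any other position is W if it can reach an L in one move, else L.
n=0: no move → L
n=1: no move → L
n=2: reaches L-position 0 → W
n=3: reaches L-position 0 → W
n=4: only reaches 2(W), 3(W), all W → L
n=5: reaches L-position 0 → W
n=6: reaches L-position 4 → W
n=7: reaches L-position 0 → W
n=8: reaches L-position 4 → W
n=9: only reaches 6(W), 8(W), all W → L
n=10: reaches L-position 9 → W
n=11: reaches L-position 0 → W
n=12: reaches L-position 9 → W
n=13: reaches L-position 0 → W
n=14: only reaches 7(W), 12(W), 13(W), all W → L
n=15: reaches L-position 14 → W
n=16: reaches L-position 14 → W
n=17: reaches L-position 0 → W
n=18: reaches L-position 9 → W
n=19: reaches L-position 0 → W
n=20: only reaches 10(W), 15(W), 16(W), 18(W), 19(W), all W → L
n=21: reaches L-position 14 → W
n=22: reaches L-position 20 → W
n=23: reaches L-position 0 → W
n=24: reaches L-position 20 → W
n=25: reaches L-position 20 → W
n=26: only reaches 13(W), 24(W), 25(W), all W → L
n=27: reaches L-position 26 → W
n=28: reaches L-position 14 → W
n=29: reaches L-position 0 → W
n=30: reaches L-position 20 → W
n=31: reaches L-position 0 → W
n=32: only reaches 16(W), 24(W), 28(W), 30(W), 31(W), all W → L
n=33: reaches L-position 32 → W
From 33, the L positions reachable in one move are: 32.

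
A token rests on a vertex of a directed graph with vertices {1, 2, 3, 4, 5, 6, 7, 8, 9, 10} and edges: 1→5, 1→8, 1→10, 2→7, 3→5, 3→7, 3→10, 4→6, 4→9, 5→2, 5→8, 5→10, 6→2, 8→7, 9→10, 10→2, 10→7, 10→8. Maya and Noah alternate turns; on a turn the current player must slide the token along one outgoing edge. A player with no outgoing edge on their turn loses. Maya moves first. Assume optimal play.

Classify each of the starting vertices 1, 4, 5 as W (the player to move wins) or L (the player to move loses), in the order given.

Build the W/L table. Terminal = L. A non-terminal position is W if it has a move to some L; otherwise it is L.
Every edge goes from a vertex to one that appears earlier in the order 7, 2, 8, 10, 5, 3, 6, 1, 9, 4, so processing vertices in that order labels each vertex after all of its successors.
7: no outgoing edge → L
2: can move to 7, which is L ⇒ W
8: can move to 7, which is L ⇒ W
10: can move to 7, which is L ⇒ W
5: moves to 10(W), 8(W), 2(W); every one is W ⇒ L
3: can move to 5, which is L ⇒ W
6: the only move is to 2(W), a W ⇒ L
1: can move to 5, which is L ⇒ W
9: the only move is to 10(W), a W ⇒ L
4: can move to 9, which is L ⇒ W

1: W, 4: W, 5: L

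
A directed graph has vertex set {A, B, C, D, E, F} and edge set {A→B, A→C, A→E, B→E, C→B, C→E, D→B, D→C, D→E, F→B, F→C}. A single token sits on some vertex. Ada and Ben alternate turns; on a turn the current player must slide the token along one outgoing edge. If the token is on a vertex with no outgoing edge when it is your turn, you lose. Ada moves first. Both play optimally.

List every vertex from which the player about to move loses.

E, F

Build the W/L table. Terminal = L. A non-terminal position is W if it has a move to some L; otherwise it is L.
Every edge goes from a vertex to one that appears earlier in the order E, B, C, A, F, D, so processing vertices in that order labels each vertex after all of its successors.
E: no outgoing edge → L
B: W (go to E, an L position)
C: W (go to E, an L position)
A: W (go to E, an L position)
F: L (options C(W), B(W) are all W)
D: W (go to E, an L position)
The losing starting vertices are exactly the entries labelled L in this table (2 of them).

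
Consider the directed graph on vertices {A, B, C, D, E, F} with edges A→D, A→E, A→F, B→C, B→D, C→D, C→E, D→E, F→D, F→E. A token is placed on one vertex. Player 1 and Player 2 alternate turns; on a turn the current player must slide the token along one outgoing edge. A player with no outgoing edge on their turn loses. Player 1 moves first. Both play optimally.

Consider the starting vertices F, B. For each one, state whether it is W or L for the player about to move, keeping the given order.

Use the standard recursion: the mover loses at a terminal position; elsewhere, the mover wins exactly when some move hands the opponent an L position.
Every edge goes from a vertex to one that appears earlier in the order E, D, C, F, B, A, so processing vertices in that order labels each vertex after all of its successors.
E: no outgoing edge → L
D: →E(L), so W
C: →E(L), so W
F: →E(L), so W
B: →C(W), D(W) — all W, so L
A: →E(L), so W

F: W, B: L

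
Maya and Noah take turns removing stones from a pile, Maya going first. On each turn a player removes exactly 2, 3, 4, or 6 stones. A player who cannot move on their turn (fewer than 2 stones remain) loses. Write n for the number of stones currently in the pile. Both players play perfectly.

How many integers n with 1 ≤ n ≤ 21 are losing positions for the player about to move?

Classify positions by backward induction: terminal positions (no move available) are L. From any other position, the mover wins iff some move reaches an L.
n=0: no move → L
n=1: no move → L
n=2: W (go to 0, an L position)
n=3: W (go to 1, an L position)
n=4: W (go to 1, an L position)
n=5: W (go to 1, an L position)
n=6: W (go to 0, an L position)
n=7: W (go to 1, an L position)
n=8: L (options 6(W), 5(W), 4(W), 2(W) are all W)
n=9: L (options 7(W), 6(W), 5(W), 3(W) are all W)
n=10: W (go to 8, an L position)
n=11: W (go to 9, an L position)
n=12: W (go to 9, an L position)
n=13: W (go to 9, an L position)
n=14: W (go to 8, an L position)
n=15: W (go to 9, an L position)
n=16: L (options 14(W), 13(W), 12(W), 10(W) are all W)
n=17: L (options 15(W), 14(W), 13(W), 11(W) are all W)
n=18: W (go to 16, an L position)
n=19: W (go to 17, an L position)
n=20: W (go to 17, an L position)
n=21: W (go to 17, an L position)
L entries with 1 ≤ n ≤ 21 (n=0 is outside the asked range and is not counted): n = 1, 8, 9, 16, 17; that makes 5.

5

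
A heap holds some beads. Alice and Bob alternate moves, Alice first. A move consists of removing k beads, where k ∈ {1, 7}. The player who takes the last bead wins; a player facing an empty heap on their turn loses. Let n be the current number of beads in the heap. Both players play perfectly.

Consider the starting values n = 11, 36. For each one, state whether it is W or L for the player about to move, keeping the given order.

Positions with no move are L. A position that does have a move is losing for the player to move precisely when every available move leads to a winning position for the opponent. Fill in the labels:
n=0: no move → L
n=1: can move to 0, which is L ⇒ W
n=2: the only move is to 1(W), a W ⇒ L
n=3: can move to 2, which is L ⇒ W
n=4: the only move is to 3(W), a W ⇒ L
n=5: can move to 4, which is L ⇒ W
n=6: the only move is to 5(W), a W ⇒ L
n=7: can move to 6, which is L ⇒ W
n=8: moves to 7(W), 1(W); every one is W ⇒ L
n=9: can move to 8, which is L ⇒ W
n=10: moves to 9(W), 3(W); every one is W ⇒ L
n=11: can move to 10, which is L ⇒ W
n=12: moves to 11(W), 5(W); every one is W ⇒ L
n=13: can move to 12, which is L ⇒ W
n=14: moves to 13(W), 7(W); every one is W ⇒ L
n=15: can move to 14, which is L ⇒ W
n=16: moves to 15(W), 9(W); every one is W ⇒ L
n=17: can move to 16, which is L ⇒ W
n=18: moves to 17(W), 11(W); every one is W ⇒ L
n=19: can move to 18, which is L ⇒ W
n=20: moves to 19(W), 13(W); every one is W ⇒ L
n=21: can move to 20, which is L ⇒ W
n=22: moves to 21(W), 15(W); every one is W ⇒ L
n=23: can move to 22, which is L ⇒ W
n=24: moves to 23(W), 17(W); every one is W ⇒ L
n=25: can move to 24, which is L ⇒ W
n=26: moves to 25(W), 19(W); every one is W ⇒ L
n=27: can move to 26, which is L ⇒ W
n=28: moves to 27(W), 21(W); every one is W ⇒ L
n=29: can move to 28, which is L ⇒ W
n=30: moves to 29(W), 23(W); every one is W ⇒ L
n=31: can move to 30, which is L ⇒ W
n=32: moves to 31(W), 25(W); every one is W ⇒ L
n=33: can move to 32, which is L ⇒ W
n=34: moves to 33(W), 27(W); every one is W ⇒ L
n=35: can move to 34, which is L ⇒ W
n=36: moves to 35(W), 29(W); every one is W ⇒ L

11: W, 36: L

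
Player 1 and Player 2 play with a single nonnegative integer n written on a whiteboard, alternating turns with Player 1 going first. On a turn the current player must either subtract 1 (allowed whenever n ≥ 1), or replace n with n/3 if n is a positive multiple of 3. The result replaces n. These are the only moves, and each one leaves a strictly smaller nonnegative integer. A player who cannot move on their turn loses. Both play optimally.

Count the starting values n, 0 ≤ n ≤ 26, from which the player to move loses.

Compute win/loss labels from the base case upward. A position with no move is L. Any other position is W if it can reach an L in one move, else L.
n=0: no move → L
n=1: →0(L), so W
n=2: →1(W) only, which is W, so L
n=3: →2(L), so W
n=4: →3(W) only, which is W, so L
n=5: →4(L), so W
n=6: →2(L), so W
n=7: →6(W) only, which is W, so L
n=8: →7(L), so W
n=9: →3(W), 8(W) — all W, so L
n=10: →9(L), so W
n=11: →10(W) only, which is W, so L
n=12: →4(L), so W
n=13: →12(W) only, which is W, so L
n=14: →13(L), so W
n=15: →5(W), 14(W) — all W, so L
n=16: →15(L), so W
n=17: →16(W) only, which is W, so L
n=18: →17(L), so W
n=19: →18(W) only, which is W, so L
n=20: →19(L), so W
n=21: →7(L), so W
n=22: →21(W) only, which is W, so L
n=23: →22(L), so W
n=24: →8(W), 23(W) — all W, so L
n=25: →24(L), so W
n=26: →25(W) only, which is W, so L
L entries with 0 ≤ n ≤ 26: n = 0, 2, 4, 7, 9, 11, 13, 15, 17, 19, 22, 24, 26; that makes 13.

13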